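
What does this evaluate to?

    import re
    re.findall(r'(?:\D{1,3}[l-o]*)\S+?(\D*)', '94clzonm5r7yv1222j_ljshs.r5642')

['r', '', 'shs.r']

With the lazy modifier that quantifier settles for the fewest repetitions that let the rest of the pattern succeed (the atoms after it are unaffected and can still be greedy).
Because there's exactly one group, `findall` drops the full match and keeps group 1 from each hit.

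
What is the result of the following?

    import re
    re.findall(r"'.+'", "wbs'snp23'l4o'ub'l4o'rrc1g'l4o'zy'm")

["'snp23'l4o'ub'l4o'rrc1g'l4o'zy'"]

With no groups in the pattern, `findall` gives back each whole match — 1 here.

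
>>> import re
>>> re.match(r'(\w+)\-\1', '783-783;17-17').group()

'783-783'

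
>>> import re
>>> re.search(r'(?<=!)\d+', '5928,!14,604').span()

Because the assertion is zero-width, the text it checks is not consumed and won't appear in the result.
`re.search` scans for the first position where the pattern succeeds.
The match spans [6:8] → '14'.

(6, 8)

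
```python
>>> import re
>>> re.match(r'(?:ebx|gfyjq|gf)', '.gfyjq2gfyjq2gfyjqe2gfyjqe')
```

`match` is anchored at position 0; if the pattern doesn't fit there, it returns None.
Here the string doesn't start with a match, so the call returns None.

None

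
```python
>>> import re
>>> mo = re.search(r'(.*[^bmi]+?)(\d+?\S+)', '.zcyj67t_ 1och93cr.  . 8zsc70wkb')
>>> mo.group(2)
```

'0wkb'

This matches zero or more of any character, then one or more of any character except [bmi] (lazy) (captured); then one or more of a digit (lazy), then one or more of a non-whitespace character (captured).
`re.search` tries every starting position until one works.
The match spans [0:32] → '.zcyj67t_ 1och93cr.  . 8zsc70wkb'.
Captured: group 1 = '.zcyj67t_ 1och93cr.  . 8zsc7', group 2 = '0wkb'.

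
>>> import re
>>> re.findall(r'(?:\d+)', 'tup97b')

Pattern: one or more of a digit (non-capturing group).
Matches: at [3:5] → '97'.
With no groups in the pattern, `findall` gives back each whole match — 1 here.

['97']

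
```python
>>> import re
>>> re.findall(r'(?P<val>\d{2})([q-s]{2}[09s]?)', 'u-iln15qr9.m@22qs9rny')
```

[('15', 'qr9'), ('22', 'qs9')]

This matches exactly 2 of a digit (captured as 'val'); then exactly 2 of a character in [q-s], then optionally one of [09s] (captured).
2 groups means each result is a tuple of 2 captured strings — 2 here.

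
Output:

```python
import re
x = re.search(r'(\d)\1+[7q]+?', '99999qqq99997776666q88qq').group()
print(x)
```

99999q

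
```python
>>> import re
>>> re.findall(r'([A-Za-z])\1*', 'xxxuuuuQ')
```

['x', 'u', 'Q']

A backreference is literal: `\1` must see the identical characters the first group matched.
With a single group, `findall` returns only what that group captured — 3 items.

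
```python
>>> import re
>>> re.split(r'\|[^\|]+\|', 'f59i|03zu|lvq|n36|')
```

['f59i', 'lvq', '']

Matches to split on: at [4:10] → '|03zu|'; at [13:18] → '|n36|'.
Each match becomes a cut point; 3 segments remain.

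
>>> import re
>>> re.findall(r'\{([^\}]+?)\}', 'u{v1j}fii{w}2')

['v1j', 'w']

Because there's exactly one group, `findall` drops the full match and keeps group 1 from each hit.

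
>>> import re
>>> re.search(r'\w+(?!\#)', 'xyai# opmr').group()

'xya'

`(?!…)`/`(?<!…)` only lets a position through if the neighbouring text does NOT match; no characters are consumed.
`re.search` tries every starting position until one works.
The match spans [0:3] → 'xya'.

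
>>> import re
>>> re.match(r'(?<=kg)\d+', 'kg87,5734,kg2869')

The `(?=…)`/`(?<=…)` assertion just peeks at neighbouring text; it doesn't advance the match position.
With `match`, the pattern is implicitly anchored at the beginning.
Here position 0 doesn't satisfy it, so the call returns None.

None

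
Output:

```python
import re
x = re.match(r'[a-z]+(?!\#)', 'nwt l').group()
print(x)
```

The negative lookaround is zero-width — it rules out positions where the adjacent text would match, without consuming anything.
`match` is anchored at position 0; if the pattern doesn't fit there, it returns None.
The match spans [0:3] → 'nwt'.

nwt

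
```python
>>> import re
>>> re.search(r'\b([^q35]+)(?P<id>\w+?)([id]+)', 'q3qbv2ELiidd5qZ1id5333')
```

None

This matches a word boundary (`\b`, zero-width); then one or more of any character except [q35] (captured); then one or more of a word character (lazy) (captured as 'id'); then one or more of one of [id] (captured).
`search` walks the string left to right and returns the first match it finds.
Here the pattern never matches, so the call returns None.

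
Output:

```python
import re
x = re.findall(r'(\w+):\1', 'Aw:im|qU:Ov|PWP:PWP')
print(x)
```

['PWP']

After group 1 captures some text, `\1` only succeeds where that same text appears again.
Walking the string: at [12:19] match 'PWP:PWP', group 1 = 'PWP'.
One capturing group, so `findall` returns just the captured substring from the one match — 1 in all.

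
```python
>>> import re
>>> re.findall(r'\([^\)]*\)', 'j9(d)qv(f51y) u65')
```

['(d)', '(f51y)']

Matches: at [2:5] → '(d)'; at [7:13] → '(f51y)'.
`findall` yields the raw match text (2 of them) because the pattern has no groups.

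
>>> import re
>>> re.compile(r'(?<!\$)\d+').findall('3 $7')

['3']

The negative lookahead/lookbehind blocks any match where the forbidden context is present.
Since nothing is captured, `findall` lists the 1 matched substring directly.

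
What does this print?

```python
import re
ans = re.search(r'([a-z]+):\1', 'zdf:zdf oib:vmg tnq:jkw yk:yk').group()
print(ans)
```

`\1` has to match the exact text group 1 already captured.
The match spans [0:7] → 'zdf:zdf'.

zdf:zdf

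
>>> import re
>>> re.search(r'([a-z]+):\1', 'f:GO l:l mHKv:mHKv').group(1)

'l'

`\1` is not a pattern — it's the concrete string captured by group 1, re-applied verbatim.
`re.search` tries every starting position until one works.
The match spans [5:8] → 'l:l'.
Captured: group 1 = 'l'.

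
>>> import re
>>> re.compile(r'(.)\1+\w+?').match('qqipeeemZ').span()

(0, 3)

After group 1 captures some text, `\1` only succeeds where that same text appears again.
`re.match` won't scan ahead — the pattern has to work from the very first character.
The match spans [0:3] → 'qqi'.
Captured: group 1 = 'q'.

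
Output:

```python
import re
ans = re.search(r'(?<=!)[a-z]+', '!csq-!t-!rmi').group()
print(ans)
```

The positive lookaround only admits positions where the adjacent text matches; those characters stay outside the span.
The match spans [1:4] → 'csq'.

csq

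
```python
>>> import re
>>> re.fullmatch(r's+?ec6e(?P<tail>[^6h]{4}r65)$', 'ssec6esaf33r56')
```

`re.fullmatch` requires the pattern to consume the entire string.
Here the pattern can't cover the whole string, so the call returns None.

None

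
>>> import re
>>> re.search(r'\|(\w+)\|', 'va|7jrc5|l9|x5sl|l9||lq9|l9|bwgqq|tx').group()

'|7jrc5|'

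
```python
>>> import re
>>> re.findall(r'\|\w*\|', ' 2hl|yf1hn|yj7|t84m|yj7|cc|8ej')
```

['|yf1hn|', '|t84m|', '|cc|']

No capturing groups, so `findall` returns the 3 full match strings.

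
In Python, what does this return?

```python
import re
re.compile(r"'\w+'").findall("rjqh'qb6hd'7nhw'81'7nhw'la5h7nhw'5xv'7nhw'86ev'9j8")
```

`findall` yields the raw match text (4 of them) because the pattern has no groups.

["'qb6hd'", "'81'", "'la5h7nhw'", "'7nhw'"]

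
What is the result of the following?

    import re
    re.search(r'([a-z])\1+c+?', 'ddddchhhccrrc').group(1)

'd'

The backreference `\1` re-matches whatever the first group consumed, character for character.
`search` walks the string left to right and returns the first match it finds.
The match spans [0:5] → 'ddddc'.
Captured: group 1 = 'd'.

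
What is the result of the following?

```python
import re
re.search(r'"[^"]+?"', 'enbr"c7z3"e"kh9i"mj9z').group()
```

'"c7z3"'

The match spans [4:10] → '"c7z3"'.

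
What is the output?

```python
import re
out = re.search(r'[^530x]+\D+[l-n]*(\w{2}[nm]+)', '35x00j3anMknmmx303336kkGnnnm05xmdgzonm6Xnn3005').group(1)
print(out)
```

nmm

This matches one or more of any character except [530x], then one or more of a non-digit, then zero or more of a character in [l-n]; then exactly 2 of a word character, then one or more of one of [nm] (captured).
`search` walks the string left to right and returns the first match it finds.
The match spans [7:14] → 'anMknmm'.
Captured: group 1 = 'nmm'.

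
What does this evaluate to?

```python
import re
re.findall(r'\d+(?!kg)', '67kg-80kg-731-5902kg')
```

['6', '8', '731', '590']

The negative lookaround is zero-width — it rules out positions where the adjacent text would match, without consuming anything.
`findall` yields the raw match text (4 of them) because the pattern has no groups.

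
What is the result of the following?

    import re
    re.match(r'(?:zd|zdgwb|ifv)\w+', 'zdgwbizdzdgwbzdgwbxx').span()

(0, 20)

`match` is anchored at position 0; if the pattern doesn't fit there, it returns None.
The match spans [0:20] → 'zdgwbizdzdgwbzdgwbxx'.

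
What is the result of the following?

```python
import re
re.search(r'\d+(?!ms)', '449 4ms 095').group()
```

'449'

`(?!…)`/`(?<!…)` only lets a position through if the neighbouring text does NOT match; no characters are consumed.
`search` walks the string left to right and returns the first match it finds.
The match spans [0:3] → '449'.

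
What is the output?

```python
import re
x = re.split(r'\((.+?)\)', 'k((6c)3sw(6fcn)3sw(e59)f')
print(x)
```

A `+?`/`*?`/`{m,n}?` starts at its minimum and grows only as far as needed for what follows to match.
Matches to split on: at [1:6] → '((6c)'; at [9:15] → '(6fcn)'; at [18:23] → '(e59)'.
`re.split` interleaves the captured-group text with the surrounding fragments.

['k', '(6c', '3sw', '6fcn', '3sw', 'e59', 'f']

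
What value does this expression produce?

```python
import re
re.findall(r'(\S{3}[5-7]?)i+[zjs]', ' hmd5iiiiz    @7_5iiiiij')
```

This matches exactly 3 of a non-whitespace character, then optionally a character in [5-7] (captured); then one or more of a literal 'i', then one of [zjs].
Matches: at [1:10] match 'hmd5iiiiz', group 1 = 'hmd5'; at [14:24] match '@7_5iiiiij', group 1 = '@7_5'.
`findall` collects group 1 from each match (2 total).

['hmd5', '@7_5']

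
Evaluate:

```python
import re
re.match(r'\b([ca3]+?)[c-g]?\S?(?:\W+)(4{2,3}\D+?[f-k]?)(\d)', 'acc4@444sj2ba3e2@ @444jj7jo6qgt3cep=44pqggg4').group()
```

This matches a word boundary (`\b`, zero-width); then one or more of one of [ca3] (lazy) (captured); then optionally a character in [c-g], then optionally a non-whitespace character; then one or more of a non-word character (non-capturing group); then 2 to 3 of a literal '4', then one or more of a non-digit (lazy), then optionally a character in [f-k] (captured); then a digit (captured).
`re.match` only tries the pattern at the start of the string.
The match spans [0:11] → 'acc4@444sj2'.
Captured: group 1 = 'ac', group 2 = '444sj', group 3 = '2'.

'acc4@444sj2'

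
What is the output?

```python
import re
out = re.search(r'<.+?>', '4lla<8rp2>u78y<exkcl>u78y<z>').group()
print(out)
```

<8rp2>

Unlike `match`, `search` isn't anchored — it looks for the pattern anywhere in the string.
The match spans [4:10] → '<8rp2>'.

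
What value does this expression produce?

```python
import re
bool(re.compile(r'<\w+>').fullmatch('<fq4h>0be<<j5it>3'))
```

False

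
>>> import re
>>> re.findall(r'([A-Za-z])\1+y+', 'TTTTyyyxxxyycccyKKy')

The backreference `\1` re-matches whatever the first group consumed, character for character.
Scanning left to right: at [0:7] match 'TTTTyyy', group 1 = 'T'; at [7:12] match 'xxxyy', group 1 = 'x'; at [12:16] match 'cccy', group 1 = 'c'; at [16:19] match 'KKy', group 1 = 'K'.
Because there's exactly one group, `findall` drops the full match and keeps group 1 from each hit.

['T', 'x', 'c', 'K']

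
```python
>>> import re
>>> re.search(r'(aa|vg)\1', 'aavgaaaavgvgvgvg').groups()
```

`\1` is not a pattern — it's the concrete string captured by group 1, re-applied verbatim.
`re.search` scans for the first position where the pattern succeeds.
The match spans [4:8] → 'aaaa'.
Captured: group 1 = 'aa'.

('aa',)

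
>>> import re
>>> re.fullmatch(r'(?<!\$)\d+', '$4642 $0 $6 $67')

None

Because the assertion is negative and zero-width, positions next to the forbidden text are skipped.
For `fullmatch`, every character of the input must be accounted for by the pattern.
Here the string isn't matched end-to-end, so the call returns None.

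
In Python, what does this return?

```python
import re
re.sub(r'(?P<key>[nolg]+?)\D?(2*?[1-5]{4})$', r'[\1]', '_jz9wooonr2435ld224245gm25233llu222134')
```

Pattern: one or more of one of [nolg] (lazy) (captured as 'key'); then optionally a non-digit; then zero or more of the literal '2' (lazy), then exactly 4 of a character in [1-5] (captured); then anchored at the end.
Matches: at [29:38] → 'llu222134'.
The replacement refers to a captured group, so each match is rewritten using its own captured text.

'_jz9wooonr2435ld224245gm25233[ll]'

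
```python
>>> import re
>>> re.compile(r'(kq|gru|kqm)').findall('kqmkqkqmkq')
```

Branches in `(...|...)` are attempted left-to-right; the first branch that allows the whole pattern to succeed is taken.
One capturing group, so `findall` returns just the captured substring from each match — 4 in all.

['kq', 'kq', 'kq', 'kq']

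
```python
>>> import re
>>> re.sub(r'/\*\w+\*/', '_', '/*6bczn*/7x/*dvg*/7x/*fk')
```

'_7x_7x/*fk'

Matches: at [0:9] → '/*6bczn*/'; at [11:18] → '/*dvg*/'.
Each match is replaced by '_'.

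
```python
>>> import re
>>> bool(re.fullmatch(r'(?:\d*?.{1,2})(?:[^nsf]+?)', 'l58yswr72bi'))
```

`fullmatch` succeeds only if the pattern covers the string from start to end.
Here the string isn't matched end-to-end, so the call returns None, and `bool(None)` is False.

False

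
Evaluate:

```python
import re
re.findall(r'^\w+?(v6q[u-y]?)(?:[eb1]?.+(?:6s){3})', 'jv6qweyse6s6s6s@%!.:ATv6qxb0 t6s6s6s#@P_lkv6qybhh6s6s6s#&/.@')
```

['v6qw']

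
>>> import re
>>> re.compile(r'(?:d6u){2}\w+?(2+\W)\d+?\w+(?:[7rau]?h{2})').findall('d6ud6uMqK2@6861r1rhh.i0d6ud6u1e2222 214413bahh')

This matches the literal 'd6u' repeated 2 times, then one or more of a word character (lazy); then one or more of the literal '2', then a non-word character (captured); then one or more of a digit (lazy); then one or more of a word character; then optionally one of [7rau], then exactly 2 of a literal 'h' (non-capturing group).
`findall` collects group 1 from each match (2 total).

['2@', '2222 ']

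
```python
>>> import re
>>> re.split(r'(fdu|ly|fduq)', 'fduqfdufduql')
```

['', 'fdu', 'q', 'fdu', '', 'fdu', 'ql']

Alternation tries branches left to right and keeps the first one that lets the overall match succeed at that position.
Matches to split on: at [0:3] → 'fdu'; at [4:7] → 'fdu'; at [7:10] → 'fdu'.
The group in the pattern means `split` returns the separators' captures alongside the pieces.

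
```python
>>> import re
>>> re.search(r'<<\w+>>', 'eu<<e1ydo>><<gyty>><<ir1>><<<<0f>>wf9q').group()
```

'<<e1ydo>>'

The match spans [2:11] → '<<e1ydo>>'.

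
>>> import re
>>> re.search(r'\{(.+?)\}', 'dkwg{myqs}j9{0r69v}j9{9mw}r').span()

(4, 10)

A `+?`/`*?`/`{m,n}?` starts at its minimum and grows only as far as needed for what follows to match.
The match spans [4:10] → '{myqs}'.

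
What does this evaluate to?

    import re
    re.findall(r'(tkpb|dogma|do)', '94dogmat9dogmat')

`|` is ordered: at each position the engine commits to the first alternative that works.
With a single group, `findall` returns only what that group captured — 2 items.

['dogma', 'dogma']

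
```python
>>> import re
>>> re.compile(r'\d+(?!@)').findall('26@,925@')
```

['2', '92']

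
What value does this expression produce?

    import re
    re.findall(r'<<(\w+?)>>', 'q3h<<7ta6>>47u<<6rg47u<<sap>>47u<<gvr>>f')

['7ta6', 'sap', 'gvr']

Walking the string: at [3:11] match '<<7ta6>>', group 1 = '7ta6'; at [22:29] match '<<sap>>', group 1 = 'sap'; at [32:39] match '<<gvr>>', group 1 = 'gvr'.
Because there's exactly one group, `findall` drops the full match and keeps group 1 from each hit.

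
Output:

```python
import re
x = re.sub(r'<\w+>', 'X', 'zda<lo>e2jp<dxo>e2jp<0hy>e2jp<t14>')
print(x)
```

zdaXe2jpXe2jpXe2jpX

Matches: at [3:7] → '<lo>'; at [11:16] → '<dxo>'; at [20:25] → '<0hy>'; at [29:34] → '<t14>'.
`sub` substitutes 'X' at each match site.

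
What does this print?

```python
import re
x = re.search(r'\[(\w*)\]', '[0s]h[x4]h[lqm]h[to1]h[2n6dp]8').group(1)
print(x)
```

0s

The match spans [0:4] → '[0s]'.
Captured: group 1 = '0s'.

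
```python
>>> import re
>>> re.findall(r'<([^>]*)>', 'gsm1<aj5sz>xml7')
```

Walking the string: at [4:11] match '<aj5sz>', group 1 = 'aj5sz'.
With a single group, `findall` returns only what that group captured — 1 item.

['aj5sz']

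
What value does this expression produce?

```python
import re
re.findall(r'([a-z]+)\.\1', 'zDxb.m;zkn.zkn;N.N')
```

['zkn']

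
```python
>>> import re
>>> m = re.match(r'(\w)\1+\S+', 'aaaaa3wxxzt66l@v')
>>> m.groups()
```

The match spans [0:16] → 'aaaaa3wxxzt66l@v'.
Captured: group 1 = 'a'.

('a',)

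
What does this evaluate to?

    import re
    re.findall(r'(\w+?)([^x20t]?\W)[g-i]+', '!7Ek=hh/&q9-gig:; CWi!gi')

[('7E', 'k='), ('q', '9-'), ('CW', 'i!')]

Pattern: one or more of a word character (lazy) (captured); then optionally any character except [x20t], then a non-word character (captured); then one or more of a character in [g-i].
With the lazy modifier that quantifier settles for the fewest repetitions that let the rest of the pattern succeed (the atoms after it are unaffected and can still be greedy).
Walking the string: at [1:7] match '7Ek=hh', groups = ('7E', 'k='); at [9:15] match 'q9-gig', groups = ('q', '9-'); at [18:24] match 'CWi!gi', groups = ('CW', 'i!').
`findall` packs the 2 group values into a tuple for every match.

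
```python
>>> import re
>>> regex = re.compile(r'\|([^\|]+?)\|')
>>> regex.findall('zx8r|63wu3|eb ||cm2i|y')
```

Walking the string: at [4:11] match '|63wu3|', group 1 = '63wu3'; at [15:21] match '|cm2i|', group 1 = 'cm2i'.
`findall` collects group 1 from each match (2 total).

['63wu3', 'cm2i']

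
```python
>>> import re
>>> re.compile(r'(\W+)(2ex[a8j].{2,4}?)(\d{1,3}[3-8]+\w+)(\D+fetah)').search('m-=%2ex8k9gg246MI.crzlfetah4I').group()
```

'-=%2ex8k9gg246MI.crzlfetah'

This matches one or more of a non-word character (captured); then the literal '2ex', then one of [a8j], then 2 to 4 of any character (lazy) (captured); then 1 to 3 of a digit, then one or more of a character in [3-8], then one or more of a word character (captured); then one or more of a non-digit, then the literal 'fet', then the literal 'ah' (captured).
The match spans [1:27] → '-=%2ex8k9gg246MI.crzlfetah'.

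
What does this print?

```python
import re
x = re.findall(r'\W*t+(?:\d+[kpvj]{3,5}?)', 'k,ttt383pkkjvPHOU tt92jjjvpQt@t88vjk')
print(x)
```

No capturing groups, so `findall` returns the 3 full match strings.

[',ttt383pkk', ' tt92jjj', '@t88vjk']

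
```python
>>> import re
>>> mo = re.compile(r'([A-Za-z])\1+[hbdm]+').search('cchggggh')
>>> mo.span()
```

The backreference `\1` re-matches whatever the first group consumed, character for character.
The match spans [0:3] → 'cch'.

(0, 3)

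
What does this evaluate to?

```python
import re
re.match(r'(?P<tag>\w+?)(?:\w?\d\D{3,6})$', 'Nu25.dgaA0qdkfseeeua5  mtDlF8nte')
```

None

`re.match` won't scan ahead — the pattern has to work from the very first character.
Here position 0 doesn't satisfy it, so the call returns None.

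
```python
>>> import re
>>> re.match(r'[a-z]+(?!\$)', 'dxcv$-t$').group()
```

'dxc'

A negative assertion filters positions out without eating any characters.
`re.match` only tries the pattern at the start of the string.
The match spans [0:3] → 'dxc'.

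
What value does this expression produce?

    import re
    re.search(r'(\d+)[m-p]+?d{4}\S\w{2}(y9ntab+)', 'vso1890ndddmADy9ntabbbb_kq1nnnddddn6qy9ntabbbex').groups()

('1', 'y9ntabbb')

This matches one or more of a digit (captured); then one or more of a character in [m-p] (lazy), then exactly 4 of a literal 'd'; then a non-whitespace character, then exactly 2 of a word character; then the literal 'y9', then the literal 'nta', then one or more of the literal 'b' (captured).
`search` walks the string left to right and returns the first match it finds.
The match spans [26:45] → '1nnnddddn6qy9ntabbb'.
Captured: group 1 = '1', group 2 = 'y9ntabbb'.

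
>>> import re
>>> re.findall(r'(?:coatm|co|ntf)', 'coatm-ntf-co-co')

['coatm', 'ntf', 'co', 'co']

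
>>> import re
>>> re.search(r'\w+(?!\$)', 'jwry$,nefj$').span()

A negative assertion filters positions out without eating any characters.
Unlike `match`, `search` isn't anchored — it looks for the pattern anywhere in the string.
The match spans [0:3] → 'jwr'.

(0, 3)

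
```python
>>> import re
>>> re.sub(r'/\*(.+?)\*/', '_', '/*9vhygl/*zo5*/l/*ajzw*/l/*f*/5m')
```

A `+?`/`*?`/`{m,n}?` starts at its minimum and grows only as far as needed for what follows to match.
Matches: at [0:15] → '/*9vhygl/*zo5*/'; at [16:24] → '/*ajzw*/'; at [25:30] → '/*f*/'.
`sub` substitutes '_' at each match site.

'_l_l_5m'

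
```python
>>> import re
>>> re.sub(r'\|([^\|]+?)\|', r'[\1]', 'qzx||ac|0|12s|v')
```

'qzx|[ac]0[12s]v'

Matches: at [4:8] → '|ac|'; at [9:14] → '|12s|'.
`\1` in the replacement pulls in group 1's text for each match.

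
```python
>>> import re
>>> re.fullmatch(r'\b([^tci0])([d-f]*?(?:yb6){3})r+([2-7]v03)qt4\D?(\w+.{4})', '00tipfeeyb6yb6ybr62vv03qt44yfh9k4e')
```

None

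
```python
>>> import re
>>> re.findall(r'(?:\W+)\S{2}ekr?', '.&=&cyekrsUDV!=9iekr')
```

['.&=&cyekr', '!=9iekr']

This matches one or more of a non-word character (non-capturing group); then exactly 2 of a non-whitespace character, then the literal 'ek', then optionally a literal 'r'.
Since nothing is captured, `findall` lists the 2 matched substrings directly.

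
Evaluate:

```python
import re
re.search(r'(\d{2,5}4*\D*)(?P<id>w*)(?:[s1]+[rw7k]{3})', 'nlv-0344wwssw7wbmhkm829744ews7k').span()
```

Pattern: 2 to 5 of a digit, then zero or more of the literal '4', then zero or more of a non-digit (captured); then zero or more of a literal 'w' (captured as 'id'); then one or more of one of [s1], then exactly 3 of one of [rw7k] (non-capturing group).
`re.search` tries every starting position until one works.
The match spans [4:15] → '0344wwssw7w'.
Captured: group 1 = '0344wws', group 2 = ''.

(4, 15)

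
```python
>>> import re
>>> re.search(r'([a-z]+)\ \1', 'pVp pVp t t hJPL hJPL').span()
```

(2, 5)

`\1` has to match the exact text group 1 already captured.
The match spans [2:5] → 'p p'.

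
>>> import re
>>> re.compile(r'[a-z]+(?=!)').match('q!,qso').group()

'q'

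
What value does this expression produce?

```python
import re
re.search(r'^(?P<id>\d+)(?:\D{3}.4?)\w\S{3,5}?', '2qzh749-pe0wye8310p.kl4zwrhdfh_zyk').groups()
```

This matches anchored at the start of the string; then one or more of a digit (captured as 'id'); then exactly 3 of a non-digit, then any character, then optionally a literal '4' (non-capturing group); then a word character, then 3 to 5 of a non-whitespace character (lazy).
With the lazy modifier that quantifier settles for the fewest repetitions that let the rest of the pattern succeed (the atoms after it are unaffected and can still be greedy).
`re.search` scans for the first position where the pattern succeeds.
The match spans [0:10] → '2qzh749-pe'.
Captured: group 1 = '2'.

('2',)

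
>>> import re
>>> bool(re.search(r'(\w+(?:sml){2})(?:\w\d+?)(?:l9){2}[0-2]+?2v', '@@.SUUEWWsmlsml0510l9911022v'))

Pattern: one or more of a word character, then the literal 'sml' repeated 2 times (captured); then a word character, then one or more of a digit (lazy) (non-capturing group); then the literal 'l9' repeated 2 times, then one or more of a character in [0-2] (lazy), then the literal '2v'.
Unlike `match`, `search` isn't anchored — it looks for the pattern anywhere in the string.
Here no position works, so the call returns None, and `bool(None)` is False.

False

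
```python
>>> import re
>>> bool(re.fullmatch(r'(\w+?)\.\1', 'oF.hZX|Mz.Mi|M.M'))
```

The backreference `\1` re-matches whatever the first group consumed, character for character.
`re.fullmatch` requires the pattern to consume the entire string.
Here there's no way to consume every character, so the call returns None, and `bool(None)` is False.

False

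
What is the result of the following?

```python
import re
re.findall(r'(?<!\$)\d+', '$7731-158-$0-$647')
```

The negative lookahead/lookbehind blocks any match where the forbidden context is present.
Scanning left to right: at [2:5] → '731'; at [6:9] → '158'; at [15:17] → '47'.
Since nothing is captured, `findall` lists the 3 matched substrings directly.

['731', '158', '47']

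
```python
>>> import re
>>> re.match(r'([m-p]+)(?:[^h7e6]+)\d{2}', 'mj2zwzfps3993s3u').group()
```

The pattern matches one or more of a character in [m-p] (captured); then one or more of any character except [h7e6] (non-capturing group); then exactly 2 of a digit.
`re.match` only tries the pattern at the start of the string.
The match spans [0:13] → 'mj2zwzfps3993'.
Captured: group 1 = 'm'.

'mj2zwzfps3993'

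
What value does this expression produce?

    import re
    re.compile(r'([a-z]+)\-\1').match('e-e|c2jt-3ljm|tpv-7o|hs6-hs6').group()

`\1` has to match the exact text group 1 already captured.
`re.match` only tries the pattern at the start of the string.
The match spans [0:3] → 'e-e'.
Captured: group 1 = 'e'.

'e-e'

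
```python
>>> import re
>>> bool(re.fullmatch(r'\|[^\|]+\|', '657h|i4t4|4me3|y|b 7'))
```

False

`re.fullmatch` requires the pattern to consume the entire string.
Here there's no way to consume every character, so the call returns None, and `bool(None)` is False.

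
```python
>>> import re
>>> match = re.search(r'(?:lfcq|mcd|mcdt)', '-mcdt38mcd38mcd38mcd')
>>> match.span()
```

(1, 4)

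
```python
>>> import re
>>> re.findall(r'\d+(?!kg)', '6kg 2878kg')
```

['287']

Because the assertion is negative and zero-width, positions next to the forbidden text are skipped.
`findall` yields the raw match text (1 of them) because the pattern has no groups.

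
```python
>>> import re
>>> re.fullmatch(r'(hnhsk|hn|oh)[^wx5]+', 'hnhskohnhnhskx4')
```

None

For `fullmatch`, every character of the input must be accounted for by the pattern.
Here the pattern can't cover the whole string, so the call returns None.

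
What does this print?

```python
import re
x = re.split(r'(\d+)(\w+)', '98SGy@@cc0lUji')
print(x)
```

['', '98', 'SGy', '@@cc', '0', 'lUji', '']

This matches one or more of a digit (captured); then one or more of a word character (captured).
Matches to split on: at [0:5] → '98SGy'; at [9:14] → '0lUji'.
With a capturing group present, the delimiter's captured portion is kept in the result list.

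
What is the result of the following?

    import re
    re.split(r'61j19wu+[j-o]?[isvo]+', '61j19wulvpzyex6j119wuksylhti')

The pattern matches the literal '61j', then the literal '19w'; then one or more of a literal 'u', then optionally a character in [j-o], then one or more of one of [isvo].
Matches to split on: at [0:9] → '61j19wulv'.
`split` removes every match and returns the 2 fragments in between.

['', 'pzyex6j119wuksylhti']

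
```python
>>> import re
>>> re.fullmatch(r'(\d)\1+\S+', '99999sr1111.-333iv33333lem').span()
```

The backreference `\1` re-matches whatever the first group consumed, character for character.
`fullmatch` succeeds only if the pattern covers the string from start to end.
The match spans [0:26] → '99999sr1111.-333iv33333lem'.
Captured: group 1 = '9'.

(0, 26)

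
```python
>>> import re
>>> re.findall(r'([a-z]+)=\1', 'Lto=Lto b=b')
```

['b']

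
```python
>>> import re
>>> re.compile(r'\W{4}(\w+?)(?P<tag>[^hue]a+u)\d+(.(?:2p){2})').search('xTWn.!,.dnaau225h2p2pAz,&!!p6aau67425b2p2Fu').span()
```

(4, 21)

This matches exactly 4 of a non-word character; then one or more of a word character (lazy) (captured); then any character except [hue], then one or more of a literal 'a', then a literal 'u' (captured as 'tag'); then one or more of a digit; then any character, then the literal '2p' repeated 2 times (captured).
The match spans [4:21] → '.!,.dnaau225h2p2p'.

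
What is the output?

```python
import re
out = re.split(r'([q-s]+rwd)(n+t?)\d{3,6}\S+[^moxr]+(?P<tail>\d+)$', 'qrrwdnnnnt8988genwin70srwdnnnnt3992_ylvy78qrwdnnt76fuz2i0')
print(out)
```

['', 'qrrwd', 'nnnnt', '0', '']

The pattern matches one or more of a character in [q-s], then the literal 'rwd' (captured); then one or more of the literal 'n', then optionally the literal 't' (captured); then 3 to 6 of a digit, then one or more of a non-whitespace character; then one or more of any character except [moxr]; then one or more of a digit (captured as 'tail'); then anchored at the end.
Matches to split on: at [0:57] → 'qrrwdnnnnt8988genwin70srwdnnnnt3992_ylvy78qrwdnnt76fuz2i0'.
With a capturing group present, the delimiter's captured portion is kept in the result list.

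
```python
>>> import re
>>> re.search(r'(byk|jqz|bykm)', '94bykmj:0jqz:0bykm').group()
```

`|` is ordered: at each position the engine commits to the first alternative that works.
The match spans [2:5] → 'byk'.

'byk'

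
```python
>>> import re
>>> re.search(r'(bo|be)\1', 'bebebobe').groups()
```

('be',)

The backreference `\1` re-matches whatever the first group consumed, character for character.
`search` walks the string left to right and returns the first match it finds.
The match spans [0:4] → 'bebe'.
Captured: group 1 = 'be'.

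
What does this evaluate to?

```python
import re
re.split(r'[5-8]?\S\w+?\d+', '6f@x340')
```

['6f', '']

This matches optionally a character in [5-8], then a non-whitespace character; then one or more of a word character (lazy), then one or more of a digit.
Matches to split on: at [2:7] → '@x340'.
Each match becomes a cut point; 2 segments remain.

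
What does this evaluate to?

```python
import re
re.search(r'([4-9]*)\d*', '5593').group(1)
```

This matches zero or more of a character in [4-9] (captured); then zero or more of a digit.
Unlike `match`, `search` isn't anchored — it looks for the pattern anywhere in the string.
The match spans [0:4] → '5593'.
Captured: group 1 = '559'.

'559'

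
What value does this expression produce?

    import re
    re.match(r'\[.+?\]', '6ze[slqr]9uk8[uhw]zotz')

None

`match` is anchored at position 0; if the pattern doesn't fit there, it returns None.
Here the string doesn't start with a match, so the call returns None.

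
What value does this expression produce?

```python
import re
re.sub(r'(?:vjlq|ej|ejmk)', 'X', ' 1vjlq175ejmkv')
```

' 1X175Xmkv'

The regex engine tests alternatives in the order written; an earlier branch that matches wins even if a later one would match more.
Every occurrence is swapped for 'X'.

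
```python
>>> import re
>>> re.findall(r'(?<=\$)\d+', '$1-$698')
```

The positive lookaround only admits positions where the adjacent text matches; those characters stay outside the span.
Walking the string: at [1:2] → '1'; at [4:7] → '698'.
No capturing groups, so `findall` returns the 2 full match strings.

['1', '698']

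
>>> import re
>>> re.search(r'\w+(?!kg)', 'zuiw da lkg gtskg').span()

(0, 4)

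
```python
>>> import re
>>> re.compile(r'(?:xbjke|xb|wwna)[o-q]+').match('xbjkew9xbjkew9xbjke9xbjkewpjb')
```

`re.match` only tries the pattern at the start of the string.
Here the pattern fails at index 0, so the call returns None.

None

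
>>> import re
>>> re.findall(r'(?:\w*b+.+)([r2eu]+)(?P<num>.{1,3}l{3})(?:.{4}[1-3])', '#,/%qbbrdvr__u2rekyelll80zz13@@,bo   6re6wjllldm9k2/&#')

[('e', '6wjlll')]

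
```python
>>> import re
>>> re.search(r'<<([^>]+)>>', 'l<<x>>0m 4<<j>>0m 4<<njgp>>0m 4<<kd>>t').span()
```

(1, 6)

The match spans [1:6] → '<<x>>'.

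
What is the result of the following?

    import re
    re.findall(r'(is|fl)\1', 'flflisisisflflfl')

A backreference is literal: `\1` must see the identical characters the first group matched.
Scanning left to right: at [0:4] match 'flfl', group 1 = 'fl'; at [4:8] match 'isis', group 1 = 'is'; at [10:14] match 'flfl', group 1 = 'fl'.
With a single group, `findall` returns only what that group captured — 3 items.

['fl', 'is', 'fl']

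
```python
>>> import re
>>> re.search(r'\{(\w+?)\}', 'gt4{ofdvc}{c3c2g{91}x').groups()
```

`re.search` tries every starting position until one works.
The match spans [3:10] → '{ofdvc}'.
Captured: group 1 = 'ofdvc'.

('ofdvc',)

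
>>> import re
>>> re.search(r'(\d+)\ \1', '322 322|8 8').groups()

('322',)

The backreference `\1` re-matches whatever the first group consumed, character for character.
`re.search` tries every starting position until one works.
The match spans [0:7] → '322 322'.
Captured: group 1 = '322'.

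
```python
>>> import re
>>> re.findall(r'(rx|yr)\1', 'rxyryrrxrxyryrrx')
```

['yr', 'rx', 'yr']

`\1` is not a pattern — it's the concrete string captured by group 1, re-applied verbatim.
Walking the string: at [2:6] match 'yryr', group 1 = 'yr'; at [6:10] match 'rxrx', group 1 = 'rx'; at [10:14] match 'yryr', group 1 = 'yr'.
One capturing group, so `findall` returns just the captured substring from each match — 3 in all.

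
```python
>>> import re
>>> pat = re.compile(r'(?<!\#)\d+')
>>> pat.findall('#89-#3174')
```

The negative lookahead/lookbehind blocks any match where the forbidden context is present.
Matches: at [2:3] → '9'; at [6:9] → '174'.
No capturing groups, so `findall` returns the 2 full match strings.

['9', '174']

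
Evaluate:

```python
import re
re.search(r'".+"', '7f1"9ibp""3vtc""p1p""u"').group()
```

`search` walks the string left to right and returns the first match it finds.
The match spans [3:23] → '"9ibp""3vtc""p1p""u"'.

'"9ibp""3vtc""p1p""u"'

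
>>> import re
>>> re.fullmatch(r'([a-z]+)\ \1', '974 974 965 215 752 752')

None

A backreference is literal: `\1` must see the identical characters the first group matched.
For `fullmatch`, every character of the input must be accounted for by the pattern.
Here the string isn't matched end-to-end, so the call returns None.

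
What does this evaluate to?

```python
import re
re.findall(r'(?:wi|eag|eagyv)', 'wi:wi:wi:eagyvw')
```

['wi', 'wi', 'wi', 'eag']

Alternation isn't longest-match — the leftmost alternative that fits at this position is chosen.
Matches: at [0:2] → 'wi'; at [3:5] → 'wi'; at [6:8] → 'wi'; at [9:12] → 'eag'.
`findall` yields the raw match text (4 of them) because the pattern has no groups.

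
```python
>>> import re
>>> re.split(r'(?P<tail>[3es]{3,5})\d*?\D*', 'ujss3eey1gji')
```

This matches 3 to 5 of one of [3es] (captured as 'tail'); then zero or more of a digit (lazy), then zero or more of a non-digit.
With a capturing group present, the delimiter's captured portion is kept in the result list.

['uj', 'ss3ee', '1gji']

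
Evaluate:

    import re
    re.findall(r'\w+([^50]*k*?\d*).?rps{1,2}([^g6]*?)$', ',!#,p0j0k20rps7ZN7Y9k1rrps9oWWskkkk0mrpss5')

2 groups means the one result is a tuple of 2 captured strings — 1 here.

[('', '5')]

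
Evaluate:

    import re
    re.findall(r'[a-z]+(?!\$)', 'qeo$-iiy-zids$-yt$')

Because the assertion is negative and zero-width, positions next to the forbidden text are skipped.
Since nothing is captured, `findall` lists the 4 matched substrings directly.

['qe', 'iiy', 'zid', 'y']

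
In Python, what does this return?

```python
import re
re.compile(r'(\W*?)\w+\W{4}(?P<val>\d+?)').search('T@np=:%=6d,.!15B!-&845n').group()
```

'@np=:%=6'

This matches zero or more of a non-word character (lazy) (captured); then one or more of a word character, then exactly 4 of a non-word character; then one or more of a digit (lazy) (captured as 'val').
The match spans [1:9] → '@np=:%=6'.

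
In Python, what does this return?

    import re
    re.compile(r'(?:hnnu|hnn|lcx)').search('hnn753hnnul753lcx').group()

'hnn'

The match spans [0:3] → 'hnn'.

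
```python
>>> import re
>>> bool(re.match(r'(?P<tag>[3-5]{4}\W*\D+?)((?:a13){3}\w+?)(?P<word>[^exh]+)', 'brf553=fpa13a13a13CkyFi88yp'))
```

`match` is anchored at position 0; if the pattern doesn't fit there, it returns None.
Here position 0 doesn't satisfy it, so the call returns None, and `bool(None)` is False.

False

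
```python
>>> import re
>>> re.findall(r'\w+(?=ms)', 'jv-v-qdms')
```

['qd']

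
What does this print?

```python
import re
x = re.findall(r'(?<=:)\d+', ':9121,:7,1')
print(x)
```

Because the assertion is zero-width, the text it checks is not consumed and won't appear in the result.
Matches: at [1:5] → '9121'; at [7:8] → '7'.
`findall` yields the raw match text (2 of them) because the pattern has no groups.

['9121', '7']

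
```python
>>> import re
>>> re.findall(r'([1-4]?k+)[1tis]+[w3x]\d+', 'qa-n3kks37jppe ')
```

['3kk']

The pattern matches optionally a character in [1-4], then one or more of the literal 'k' (captured); then one or more of one of [1tis], then one of [w3x], then one or more of a digit.
Walking the string: at [4:10] match '3kks37', group 1 = '3kk'.
One capturing group, so `findall` returns just the captured substring from the one match — 1 in all.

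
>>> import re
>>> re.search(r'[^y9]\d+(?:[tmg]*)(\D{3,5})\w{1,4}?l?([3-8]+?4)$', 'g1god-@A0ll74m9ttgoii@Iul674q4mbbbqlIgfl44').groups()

('bbbql', '44')

The pattern matches any character except [y9], then one or more of a digit; then zero or more of one of [tmg] (non-capturing group); then 3 to 5 of a non-digit (captured); then 1 to 4 of a word character (lazy), then optionally a literal 'l'; then one or more of a character in [3-8] (lazy), then the literal '4' (captured); then anchored at the end.
Unlike `match`, `search` isn't anchored — it looks for the pattern anywhere in the string.
The match spans [28:42] → 'q4mbbbqlIgfl44'.
Captured: group 1 = 'bbbql', group 2 = '44'.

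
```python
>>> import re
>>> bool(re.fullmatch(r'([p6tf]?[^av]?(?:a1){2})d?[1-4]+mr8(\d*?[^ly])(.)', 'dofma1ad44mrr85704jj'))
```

This matches optionally one of [p6tf], then optionally any character except [av], then the literal 'a1' repeated 2 times (captured); then optionally the literal 'd', then one or more of a character in [1-4], then the literal 'mr8'; then zero or more of a digit (lazy), then any character except [ly] (captured); then any character (captured).
For `fullmatch`, every character of the input must be accounted for by the pattern.
Here the pattern can't cover the whole string, so the call returns None, and `bool(None)` is False.

False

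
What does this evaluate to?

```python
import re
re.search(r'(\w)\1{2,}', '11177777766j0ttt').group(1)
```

'1'

After group 1 captures some text, `\1` only succeeds where that same text appears again.
Unlike `match`, `search` isn't anchored — it looks for the pattern anywhere in the string.
The match spans [0:3] → '111'.
Captured: group 1 = '1'.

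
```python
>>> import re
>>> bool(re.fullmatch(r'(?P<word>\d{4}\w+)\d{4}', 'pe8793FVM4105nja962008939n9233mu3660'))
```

The pattern matches exactly 4 of a digit, then one or more of a word character (captured as 'word'); then exactly 4 of a digit.
`re.fullmatch` requires the pattern to consume the entire string.
Here there's no way to consume every character, so the call returns None, and `bool(None)` is False.

False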